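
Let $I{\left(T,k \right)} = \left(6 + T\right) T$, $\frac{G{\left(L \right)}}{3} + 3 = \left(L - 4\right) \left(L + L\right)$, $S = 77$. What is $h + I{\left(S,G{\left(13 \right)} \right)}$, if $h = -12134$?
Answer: $-5743$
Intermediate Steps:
$G{\left(L \right)} = -9 + 6 L \left(-4 + L\right)$ ($G{\left(L \right)} = -9 + 3 \left(L - 4\right) \left(L + L\right) = -9 + 3 \left(-4 + L\right) 2 L = -9 + 3 \cdot 2 L \left(-4 + L\right) = -9 + 6 L \left(-4 + L\right)$)
$I{\left(T,k \right)} = T \left(6 + T\right)$
$h + I{\left(S,G{\left(13 \right)} \right)} = -12134 + 77 \left(6 + 77\right) = -12134 + 77 \cdot 83 = -12134 + 6391 = -5743$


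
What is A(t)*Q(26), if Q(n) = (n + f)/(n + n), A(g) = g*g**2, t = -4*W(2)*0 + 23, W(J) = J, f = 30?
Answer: 170338/13 ≈ 13103.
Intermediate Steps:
t = 23 (t = -4*2*0 + 23 = -8*0 + 23 = 0 + 23 = 23)
A(g) = g**3
Q(n) = (30 + n)/(2*n) (Q(n) = (n + 30)/(n + n) = (30 + n)/((2*n)) = (30 + n)*(1/(2*n)) = (30 + n)/(2*n))
A(t)*Q(26) = 23**3*((1/2)*(30 + 26)/26) = 12167*((1/2)*(1/26)*56) = 12167*(14/13) = 170338/13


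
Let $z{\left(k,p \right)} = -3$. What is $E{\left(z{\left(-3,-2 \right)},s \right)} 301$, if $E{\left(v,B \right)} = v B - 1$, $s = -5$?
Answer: $4214$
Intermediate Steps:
$E{\left(v,B \right)} = -1 + B v$ ($E{\left(v,B \right)} = B v - 1 = -1 + B v$)
$E{\left(z{\left(-3,-2 \right)},s \right)} 301 = \left(-1 - -15\right) 301 = \left(-1 + 15\right) 301 = 14 \cdot 301 = 4214$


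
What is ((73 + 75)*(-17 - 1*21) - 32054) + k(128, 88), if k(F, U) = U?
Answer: -37590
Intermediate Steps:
((73 + 75)*(-17 - 1*21) - 32054) + k(128, 88) = ((73 + 75)*(-17 - 1*21) - 32054) + 88 = (148*(-17 - 21) - 32054) + 88 = (148*(-38) - 32054) + 88 = (-5624 - 32054) + 88 = -37678 + 88 = -37590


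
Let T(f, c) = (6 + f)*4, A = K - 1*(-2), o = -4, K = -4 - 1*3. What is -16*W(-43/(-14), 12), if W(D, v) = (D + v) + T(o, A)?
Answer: -2584/7 ≈ -369.14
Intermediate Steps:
K = -7 (K = -4 - 3 = -7)
A = -5 (A = -7 - 1*(-2) = -7 + 2 = -5)
T(f, c) = 24 + 4*f
W(D, v) = 8 + D + v (W(D, v) = (D + v) + (24 + 4*(-4)) = (D + v) + (24 - 16) = (D + v) + 8 = 8 + D + v)
-16*W(-43/(-14), 12) = -16*(8 - 43/(-14) + 12) = -16*(8 - 43*(-1/14) + 12) = -16*(8 + 43/14 + 12) = -16*323/14 = -2584/7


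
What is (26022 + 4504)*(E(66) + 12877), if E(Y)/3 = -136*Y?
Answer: -428920826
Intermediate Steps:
E(Y) = -408*Y (E(Y) = 3*(-136*Y) = -408*Y)
(26022 + 4504)*(E(66) + 12877) = (26022 + 4504)*(-408*66 + 12877) = 30526*(-26928 + 12877) = 30526*(-14051) = -428920826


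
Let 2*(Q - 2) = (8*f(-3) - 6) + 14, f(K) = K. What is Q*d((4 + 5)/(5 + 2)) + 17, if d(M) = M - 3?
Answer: 191/7 ≈ 27.286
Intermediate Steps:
d(M) = -3 + M
Q = -6 (Q = 2 + ((8*(-3) - 6) + 14)/2 = 2 + ((-24 - 6) + 14)/2 = 2 + (-30 + 14)/2 = 2 + (½)*(-16) = 2 - 8 = -6)
Q*d((4 + 5)/(5 + 2)) + 17 = -6*(-3 + (4 + 5)/(5 + 2)) + 17 = -6*(-3 + 9/7) + 17 = -6*(-12/7) + 17 = 72/7 + 17 = 191/7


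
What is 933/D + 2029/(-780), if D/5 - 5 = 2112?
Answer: -829969/330252 ≈ -2.5131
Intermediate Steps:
D = 10585 (D = 25 + 5*2112 = 25 + 10560 = 10585)
933/D + 2029/(-780) = 933/10585 + 2029/(-780) = 933*(1/10585) + 2029*(-1/780) = 933/10585 - 2029/780 = -829969/330252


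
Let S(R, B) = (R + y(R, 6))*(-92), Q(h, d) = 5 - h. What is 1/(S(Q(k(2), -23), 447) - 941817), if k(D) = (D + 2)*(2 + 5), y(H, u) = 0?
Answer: -1/939701 ≈ -1.0642e-6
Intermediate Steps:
k(D) = 14 + 7*D (k(D) = (2 + D)*7 = 14 + 7*D)
S(R, B) = -92*R (S(R, B) = (R + 0)*(-92) = R*(-92) = -92*R)
1/(S(Q(k(2), -23), 447) - 941817) = 1/(-92*(5 - (14 + 7*2)) - 941817) = 1/(-92*(5 - (14 + 14)) - 941817) = 1/(-92*(5 - 1*28) - 941817) = 1/(-92*(5 - 28) - 941817) = 1/(-92*(-23) - 941817) = 1/(2116 - 941817) = 1/(-939701) = -1/939701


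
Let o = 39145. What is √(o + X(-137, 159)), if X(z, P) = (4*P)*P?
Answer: √140269 ≈ 374.52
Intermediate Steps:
X(z, P) = 4*P²
√(o + X(-137, 159)) = √(39145 + 4*159²) = √(39145 + 4*25281) = √(39145 + 101124) = √140269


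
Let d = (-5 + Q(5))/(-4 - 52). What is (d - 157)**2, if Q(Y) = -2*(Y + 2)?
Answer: 76965529/3136 ≈ 24543.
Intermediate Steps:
Q(Y) = -4 - 2*Y (Q(Y) = -2*(2 + Y) = -4 - 2*Y)
d = 19/56 (d = (-5 + (-4 - 2*5))/(-4 - 52) = (-5 + (-4 - 10))/(-56) = (-5 - 14)*(-1/56) = -19*(-1/56) = 19/56 ≈ 0.33929)
(d - 157)**2 = (19/56 - 157)**2 = (-8773/56)**2 = 76965529/3136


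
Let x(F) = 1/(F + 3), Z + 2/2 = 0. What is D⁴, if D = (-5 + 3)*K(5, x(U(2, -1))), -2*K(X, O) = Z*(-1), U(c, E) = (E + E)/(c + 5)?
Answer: 1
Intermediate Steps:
Z = -1 (Z = -1 + 0 = -1)
U(c, E) = 2*E/(5 + c) (U(c, E) = (2*E)/(5 + c) = 2*E/(5 + c))
x(F) = 1/(3 + F)
K(X, O) = -½ (K(X, O) = -(-1)*(-1)/2 = -½*1 = -½)
D = 1 (D = (-5 + 3)*(-½) = -2*(-½) = 1)
D⁴ = 1⁴ = 1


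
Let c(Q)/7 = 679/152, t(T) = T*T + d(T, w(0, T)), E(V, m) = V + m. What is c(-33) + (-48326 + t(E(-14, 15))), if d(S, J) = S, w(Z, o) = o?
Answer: -7340495/152 ≈ -48293.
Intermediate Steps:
t(T) = T + T² (t(T) = T*T + T = T² + T = T + T²)
c(Q) = 4753/152 (c(Q) = 7*(679/152) = 4753/152)
c(-33) + (-48326 + t(E(-14, 15))) = 4753/152 + (-48326 + (-14 + 15)*(1 + (-14 + 15))) = 4753/152 + (-48326 + 1*(1 + 1)) = 4753/152 + (-48326 + 1*2) = 4753/152 + (-48326 + 2) = 4753/152 - 48324 = -7340495/152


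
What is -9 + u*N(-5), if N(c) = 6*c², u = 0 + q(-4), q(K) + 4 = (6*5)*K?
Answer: -18609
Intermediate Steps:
q(K) = -4 + 30*K (q(K) = -4 + (6*5)*K = -4 + 30*K)
u = -124 (u = 0 + (-4 + 30*(-4)) = 0 + (-4 - 120) = 0 - 124 = -124)
-9 + u*N(-5) = -9 - 744*(-5)² = -9 - 744*25 = -9 - 124*150 = -9 - 18600 = -18609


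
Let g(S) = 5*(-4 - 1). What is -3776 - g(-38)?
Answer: -3751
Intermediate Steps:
g(S) = -25 (g(S) = 5*(-5) = -25)
-3776 - g(-38) = -3776 - 1*(-25) = -3776 + 25 = -3751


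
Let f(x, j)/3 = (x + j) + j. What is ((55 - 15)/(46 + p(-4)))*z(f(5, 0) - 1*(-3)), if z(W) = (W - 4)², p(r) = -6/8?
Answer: 31360/181 ≈ 173.26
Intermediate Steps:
f(x, j) = 3*x + 6*j (f(x, j) = 3*((x + j) + j) = 3*((j + x) + j) = 3*(x + 2*j) = 3*x + 6*j)
p(r) = -¾ (p(r) = -6*⅛ = -¾)
z(W) = (-4 + W)²
((55 - 15)/(46 + p(-4)))*z(f(5, 0) - 1*(-3)) = ((55 - 15)/(46 - ¾))*(-4 + ((3*5 + 6*0) - 1*(-3)))² = (40/(181/4))*(-4 + ((15 + 0) + 3))² = (40*(4/181))*(-4 + (15 + 3))² = 160*(-4 + 18)²/181 = (160/181)*14² = (160/181)*196 = 31360/181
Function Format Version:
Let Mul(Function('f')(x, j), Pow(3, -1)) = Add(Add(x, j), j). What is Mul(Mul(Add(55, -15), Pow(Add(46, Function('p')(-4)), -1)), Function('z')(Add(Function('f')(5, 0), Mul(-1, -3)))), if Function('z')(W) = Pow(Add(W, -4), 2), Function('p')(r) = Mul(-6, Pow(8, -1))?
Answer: Rational(31360, 181) ≈ 173.26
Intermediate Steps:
Function('f')(x, j) = Add(Mul(3, x), Mul(6, j)) (Function('f')(x, j) = Mul(3, Add(Add(x, j), j)) = Mul(3, Add(Add(j, x), j)) = Mul(3, Add(x, Mul(2, j))) = Add(Mul(3, x), Mul(6, j)))
Function('p')(r) = Rational(-3, 4) (Function('p')(r) = Mul(-6, Rational(1, 8)) = Rational(-3, 4))
Function('z')(W) = Pow(Add(-4, W), 2)
Mul(Mul(Add(55, -15), Pow(Add(46, Function('p')(-4)), -1)), Function('z')(Add(Function('f')(5, 0), Mul(-1, -3)))) = Mul(Mul(Add(55, -15), Pow(Add(46, Rational(-3, 4)), -1)), Pow(Add(-4, Add(Add(Mul(3, 5), Mul(6, 0)), Mul(-1, -3))), 2)) = Mul(Mul(40, Pow(Rational(181, 4), -1)), Pow(Add(-4, Add(Add(15, 0), 3)), 2)) = Mul(Mul(40, Rational(4, 181)), Pow(Add(-4, Add(15, 3)), 2)) = Mul(Rational(160, 181), Pow(Add(-4, 18), 2)) = Mul(Rational(160, 181), Pow(14, 2)) = Mul(Rational(160, 181), 196) = Rational(31360, 181)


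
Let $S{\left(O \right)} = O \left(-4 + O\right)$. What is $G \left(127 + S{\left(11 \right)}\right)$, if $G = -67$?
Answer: $-13668$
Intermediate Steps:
$G \left(127 + S{\left(11 \right)}\right) = - 67 \left(127 + 11 \left(-4 + 11\right)\right) = - 67 \left(127 + 11 \cdot 7\right) = - 67 \left(127 + 77\right) = \left(-67\right) 204 = -13668$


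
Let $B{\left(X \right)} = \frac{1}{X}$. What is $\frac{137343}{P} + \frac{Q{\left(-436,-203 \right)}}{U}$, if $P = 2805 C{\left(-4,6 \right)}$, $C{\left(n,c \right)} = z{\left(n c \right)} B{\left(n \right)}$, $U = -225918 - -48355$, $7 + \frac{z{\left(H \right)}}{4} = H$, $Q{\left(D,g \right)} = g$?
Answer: $\frac{478523274}{302744915} \approx 1.5806$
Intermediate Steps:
$z{\left(H \right)} = -28 + 4 H$
$U = -177563$ ($U = -225918 + 48355 = -177563$)
$C{\left(n,c \right)} = \frac{-28 + 4 c n}{n}$ ($C{\left(n,c \right)} = \frac{-28 + 4 n c}{n} = \frac{-28 + 4 c n}{n}$)
$P = 86955$ ($P = 2805 \left(- \frac{28}{-4} + 4 \cdot 6\right) = 2805 \left(\left(-28\right) \left(- \frac{1}{4}\right) + 24\right) = 2805 \left(7 + 24\right) = 2805 \cdot 31 = 86955$)
$\frac{137343}{P} + \frac{Q{\left(-436,-203 \right)}}{U} = \frac{137343}{86955} - \frac{203}{-177563} = 137343 \cdot \frac{1}{86955} - - \frac{203}{177563} = \frac{2693}{1705} + \frac{203}{177563} = \frac{478523274}{302744915}$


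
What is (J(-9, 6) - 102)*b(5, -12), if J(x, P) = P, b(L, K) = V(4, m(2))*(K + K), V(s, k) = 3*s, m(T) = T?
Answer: 27648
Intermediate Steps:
b(L, K) = 24*K (b(L, K) = (3*4)*(K + K) = 12*(2*K) = 24*K)
(J(-9, 6) - 102)*b(5, -12) = (6 - 102)*(24*(-12)) = -96*(-288) = 27648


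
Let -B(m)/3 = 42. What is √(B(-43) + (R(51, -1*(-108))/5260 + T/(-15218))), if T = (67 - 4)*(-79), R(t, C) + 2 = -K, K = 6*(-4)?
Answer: I*√256766262886445/1429405 ≈ 11.21*I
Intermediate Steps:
B(m) = -126 (B(m) = -3*42 = -126)
K = -24
R(t, C) = 22 (R(t, C) = -2 - 1*(-24) = -2 + 24 = 22)
T = -4977 (T = 63*(-79) = -4977)
√(B(-43) + (R(51, -1*(-108))/5260 + T/(-15218))) = √(-126 + (22/5260 - 4977/(-15218))) = √(-126 + (22*(1/5260) - 4977*(-1/15218))) = √(-126 + (11/2630 + 711/2174)) = √(-126 + 473461/1429405) = √(-179631569/1429405) = I*√256766262886445/1429405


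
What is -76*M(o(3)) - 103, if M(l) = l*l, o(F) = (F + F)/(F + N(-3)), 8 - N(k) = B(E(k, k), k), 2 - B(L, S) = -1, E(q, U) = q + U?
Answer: -583/4 ≈ -145.75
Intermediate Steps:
E(q, U) = U + q
B(L, S) = 3 (B(L, S) = 2 - 1*(-1) = 2 + 1 = 3)
N(k) = 5 (N(k) = 8 - 1*3 = 8 - 3 = 5)
o(F) = 2*F/(5 + F) (o(F) = (F + F)/(F + 5) = (2*F)/(5 + F) = 2*F/(5 + F))
M(l) = l²
-76*M(o(3)) - 103 = -76*36/(5 + 3)² - 103 = -76*(2*3/8)² - 103 = -76*(2*3*(⅛))² - 103 = -76*(¾)² - 103 = -76*9/16 - 103 = -171/4 - 103 = -583/4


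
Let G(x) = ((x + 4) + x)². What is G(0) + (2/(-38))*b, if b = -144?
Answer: 448/19 ≈ 23.579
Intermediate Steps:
G(x) = (4 + 2*x)² (G(x) = ((4 + x) + x)² = (4 + 2*x)²)
G(0) + (2/(-38))*b = 4*(2 + 0)² + (2/(-38))*(-144) = 4*2² + (2*(-1/38))*(-144) = 4*4 - 1/19*(-144) = 16 + 144/19 = 448/19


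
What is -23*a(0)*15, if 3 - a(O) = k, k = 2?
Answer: -345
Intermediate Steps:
a(O) = 1 (a(O) = 3 - 1*2 = 3 - 2 = 1)
-23*a(0)*15 = -23*1*15 = -23*15 = -345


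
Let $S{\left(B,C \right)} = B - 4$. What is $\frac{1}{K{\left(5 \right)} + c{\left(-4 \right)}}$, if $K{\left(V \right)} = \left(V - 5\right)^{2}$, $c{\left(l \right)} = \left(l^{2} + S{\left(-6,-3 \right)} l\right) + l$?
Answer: $\frac{1}{52} \approx 0.019231$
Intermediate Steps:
$S{\left(B,C \right)} = -4 + B$
$c{\left(l \right)} = l^{2} - 9 l$ ($c{\left(l \right)} = \left(l^{2} + \left(-4 - 6\right) l\right) + l = \left(l^{2} - 10 l\right) + l = l^{2} - 9 l$)
$K{\left(V \right)} = \left(-5 + V\right)^{2}$
$\frac{1}{K{\left(5 \right)} + c{\left(-4 \right)}} = \frac{1}{\left(-5 + 5\right)^{2} - 4 \left(-9 - 4\right)} = \frac{1}{0^{2} - -52} = \frac{1}{0 + 52} = \frac{1}{52}$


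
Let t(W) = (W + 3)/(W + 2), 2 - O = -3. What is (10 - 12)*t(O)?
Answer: -16/7 ≈ -2.2857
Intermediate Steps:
O = 5 (O = 2 - 1*(-3) = 2 + 3 = 5)
t(W) = (3 + W)/(2 + W)
(10 - 12)*t(O) = (10 - 12)*((3 + 5)/(2 + 5)) = -2*8/7 = -16/7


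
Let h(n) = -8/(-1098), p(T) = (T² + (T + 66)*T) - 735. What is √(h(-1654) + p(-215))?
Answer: √2596234969/183 ≈ 278.43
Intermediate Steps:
p(T) = -735 + T² + T*(66 + T) (p(T) = (T² + (66 + T)*T) - 735 = (T² + T*(66 + T)) - 735 = -735 + T² + T*(66 + T))
h(n) = 4/549 (h(n) = -8*(-1/1098) = 4/549)
√(h(-1654) + p(-215)) = √(4/549 + (-735 + 2*(-215)² + 66*(-215))) = √(4/549 + (-735 + 2*46225 - 14190)) = √(4/549 + (-735 + 92450 - 14190)) = √(4/549 + 77525) = √(42561229/549) = √2596234969/183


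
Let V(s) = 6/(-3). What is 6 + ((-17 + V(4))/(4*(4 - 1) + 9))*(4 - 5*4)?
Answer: 430/21 ≈ 20.476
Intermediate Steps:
V(s) = -2 (V(s) = 6*(-⅓) = -2)
6 + ((-17 + V(4))/(4*(4 - 1) + 9))*(4 - 5*4) = 6 + ((-17 - 2)/(4*(4 - 1) + 9))*(4 - 5*4) = 6 + (-19/(4*3 + 9))*(4 - 20) = 6 - 19/(12 + 9)*(-16) = 6 - 19/21*(-16) = 6 + 304/21 = 430/21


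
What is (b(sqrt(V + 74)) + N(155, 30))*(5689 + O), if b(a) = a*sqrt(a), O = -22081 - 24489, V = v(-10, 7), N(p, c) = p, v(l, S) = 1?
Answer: -6336555 - 204405*3**(3/4)*sqrt(5) ≈ -7.3784e+6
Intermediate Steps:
V = 1
O = -46570
b(a) = a**(3/2)
(b(sqrt(V + 74)) + N(155, 30))*(5689 + O) = ((sqrt(1 + 74))**(3/2) + 155)*(5689 - 46570) = ((sqrt(75))**(3/2) + 155)*(-40881) = ((5*sqrt(3))**(3/2) + 155)*(-40881) = (5*3**(3/4)*sqrt(5) + 155)*(-40881) = (155 + 5*3**(3/4)*sqrt(5))*(-40881) = -6336555 - 204405*3**(3/4)*sqrt(5)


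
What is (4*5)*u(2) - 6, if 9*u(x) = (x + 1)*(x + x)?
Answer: 62/3 ≈ 20.667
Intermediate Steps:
u(x) = 2*x*(1 + x)/9 (u(x) = ((x + 1)*(x + x))/9 = ((1 + x)*(2*x))/9 = (2*x*(1 + x))/9 = 2*x*(1 + x)/9)
(4*5)*u(2) - 6 = (4*5)*((2/9)*2*(1 + 2)) - 6 = 20*((2/9)*2*3) - 6 = 20*(4/3) - 6 = 80/3 - 6 = 62/3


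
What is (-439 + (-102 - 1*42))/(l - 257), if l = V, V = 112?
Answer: 583/145 ≈ 4.0207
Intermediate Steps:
l = 112
(-439 + (-102 - 1*42))/(l - 257) = (-439 + (-102 - 1*42))/(112 - 257) = (-439 + (-102 - 42))/(-145) = (-439 - 144)*(-1/145) = -583*(-1/145) = 583/145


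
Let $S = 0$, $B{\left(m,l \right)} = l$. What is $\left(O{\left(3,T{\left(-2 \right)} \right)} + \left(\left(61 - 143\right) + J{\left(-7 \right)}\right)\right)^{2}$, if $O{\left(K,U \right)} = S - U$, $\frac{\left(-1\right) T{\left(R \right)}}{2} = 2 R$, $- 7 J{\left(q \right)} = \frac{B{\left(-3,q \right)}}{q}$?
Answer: $\frac{398161}{49} \approx 8125.7$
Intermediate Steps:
$J{\left(q \right)} = - \frac{1}{7}$ ($J{\left(q \right)} = - \frac{q \frac{1}{q}}{7} = \left(- \frac{1}{7}\right) 1 = - \frac{1}{7}$)
$T{\left(R \right)} = - 4 R$ ($T{\left(R \right)} = - 2 \cdot 2 R = - 4 R$)
$O{\left(K,U \right)} = - U$ ($O{\left(K,U \right)} = 0 - U = - U$)
$\left(O{\left(3,T{\left(-2 \right)} \right)} + \left(\left(61 - 143\right) + J{\left(-7 \right)}\right)\right)^{2} = \left(- \left(-4\right) \left(-2\right) + \left(\left(61 - 143\right) - \frac{1}{7}\right)\right)^{2} = \left(\left(-1\right) 8 - \frac{575}{7}\right)^{2} = \left(-8 - \frac{575}{7}\right)^{2} = \left(- \frac{631}{7}\right)^{2} = \frac{398161}{49}$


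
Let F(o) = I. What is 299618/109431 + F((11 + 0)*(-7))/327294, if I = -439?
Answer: 3630190129/1326522582 ≈ 2.7366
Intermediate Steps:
F(o) = -439
299618/109431 + F((11 + 0)*(-7))/327294 = 299618/109431 - 439/327294 = 3630190129/1326522582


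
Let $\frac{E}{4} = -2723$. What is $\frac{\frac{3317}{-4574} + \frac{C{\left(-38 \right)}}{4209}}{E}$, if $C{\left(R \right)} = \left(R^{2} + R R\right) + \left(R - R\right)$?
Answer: $\frac{107363}{29956059096} \approx 3.584 \cdot 10^{-6}$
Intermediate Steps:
$E = -10892$ ($E = 4 \left(-2723\right) = -10892$)
$C{\left(R \right)} = 2 R^{2}$ ($C{\left(R \right)} = \left(R^{2} + R^{2}\right) + 0 = 2 R^{2} + 0 = 2 R^{2}$)
$\frac{\frac{3317}{-4574} + \frac{C{\left(-38 \right)}}{4209}}{E} = \frac{\frac{3317}{-4574} + \frac{2 \left(-38\right)^{2}}{4209}}{-10892} = \left(3317 \left(- \frac{1}{4574}\right) + 2 \cdot 1444 \cdot \frac{1}{4209}\right) \left(- \frac{1}{10892}\right) = \left(- \frac{3317}{4574} + 2888 \cdot \frac{1}{4209}\right) \left(- \frac{1}{10892}\right) = \left(- \frac{3317}{4574} + \frac{2888}{4209}\right) \left(- \frac{1}{10892}\right) = \left(- \frac{751541}{19251966}\right) \left(- \frac{1}{10892}\right) = \frac{107363}{29956059096}$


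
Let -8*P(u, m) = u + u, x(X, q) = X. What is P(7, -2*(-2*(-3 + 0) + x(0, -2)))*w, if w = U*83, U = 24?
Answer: -3486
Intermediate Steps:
w = 1992 (w = 24*83 = 1992)
P(u, m) = -u/4 (P(u, m) = -(u + u)/8 = -u/4)
P(7, -2*(-2*(-3 + 0) + x(0, -2)))*w = -¼*7*1992 = -7/4*1992 = -3486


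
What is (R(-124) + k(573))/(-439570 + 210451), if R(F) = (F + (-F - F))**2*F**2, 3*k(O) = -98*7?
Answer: -709263442/687357 ≈ -1031.9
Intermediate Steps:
k(O) = -686/3 (k(O) = (-98*7)/3 = (1/3)*(-686) = -686/3)
R(F) = F**4 (R(F) = (F - 2*F)**2*F**2 = (-F)**2*F**2 = F**2*F**2 = F**4)
(R(-124) + k(573))/(-439570 + 210451) = ((-124)**4 - 686/3)/(-439570 + 210451) = (236421376 - 686/3)/(-229119) = (709263442/3)*(-1/229119) = -709263442/687357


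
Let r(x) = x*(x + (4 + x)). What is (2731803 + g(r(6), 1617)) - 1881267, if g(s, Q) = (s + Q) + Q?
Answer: 853866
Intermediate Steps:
r(x) = x*(4 + 2*x)
g(s, Q) = s + 2*Q (g(s, Q) = (Q + s) + Q = s + 2*Q)
(2731803 + g(r(6), 1617)) - 1881267 = (2731803 + (2*6*(2 + 6) + 2*1617)) - 1881267 = (2731803 + (2*6*8 + 3234)) - 1881267 = (2731803 + (96 + 3234)) - 1881267 = (2731803 + 3330) - 1881267 = 2735133 - 1881267 = 853866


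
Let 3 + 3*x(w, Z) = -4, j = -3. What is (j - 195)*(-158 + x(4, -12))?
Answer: 31746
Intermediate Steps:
x(w, Z) = -7/3 (x(w, Z) = -1 + (⅓)*(-4) = -1 - 4/3 = -7/3)
(j - 195)*(-158 + x(4, -12)) = (-3 - 195)*(-158 - 7/3) = -198*(-481/3) = 31746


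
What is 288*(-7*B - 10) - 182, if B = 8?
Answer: -19190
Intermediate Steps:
288*(-7*B - 10) - 182 = 288*(-7*8 - 10) - 182 = 288*(-56 - 10) - 182 = 288*(-66) - 182 = -19008 - 182 = -19190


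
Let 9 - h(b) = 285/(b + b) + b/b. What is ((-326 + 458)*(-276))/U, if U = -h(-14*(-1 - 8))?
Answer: 3060288/577 ≈ 5303.8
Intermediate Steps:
h(b) = 8 - 285/(2*b) (h(b) = 9 - (285/(b + b) + b/b) = 9 - (285/((2*b)) + 1) = 9 - (285*(1/(2*b)) + 1) = 9 - (285/(2*b) + 1) = 9 - (1 + 285/(2*b)) = 9 + (-1 - 285/(2*b)) = 8 - 285/(2*b))
U = -577/84 (U = -(8 - 285*(-1/(14*(-1 - 8)))/2) = -(8 - 285/(2*((-14*(-9))))) = -(8 - 285/2/126) = -(8 - 285/2*1/126) = -(8 - 95/84) = -1*577/84 = -577/84 ≈ -6.8690)
((-326 + 458)*(-276))/U = ((-326 + 458)*(-276))/(-577/84) = (132*(-276))*(-84/577) = -36432*(-84/577) = 3060288/577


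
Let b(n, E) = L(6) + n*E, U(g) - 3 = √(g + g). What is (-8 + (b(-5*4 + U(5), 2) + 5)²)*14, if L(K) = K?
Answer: 7854 - 1288*√10 ≈ 3781.0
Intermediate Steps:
U(g) = 3 + √2*√g (U(g) = 3 + √(g + g) = 3 + √(2*g) = 3 + √2*√g)
b(n, E) = 6 + E*n (b(n, E) = 6 + n*E = 6 + E*n)
(-8 + (b(-5*4 + U(5), 2) + 5)²)*14 = (-8 + ((6 + 2*(-5*4 + (3 + √2*√5))) + 5)²)*14 = (-8 + ((6 + 2*(-20 + (3 + √10))) + 5)²)*14 = (-8 + ((6 + 2*(-17 + √10)) + 5)²)*14 = (-8 + ((6 + (-34 + 2*√10)) + 5)²)*14 = (-8 + ((-28 + 2*√10) + 5)²)*14 = (-8 + (-23 + 2*√10)²)*14 = -112 + 14*(-23 + 2*√10)²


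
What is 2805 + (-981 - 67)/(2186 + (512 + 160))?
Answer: 4007821/1429 ≈ 2804.6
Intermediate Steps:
2805 + (-981 - 67)/(2186 + (512 + 160)) = 2805 - 1048/(2186 + 672) = 2805 - 1048/2858 = 2805 - 1048*1/2858 = 2805 - 524/1429 = 4007821/1429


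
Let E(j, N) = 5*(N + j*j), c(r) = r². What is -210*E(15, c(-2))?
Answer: -240450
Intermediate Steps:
E(j, N) = 5*N + 5*j² (E(j, N) = 5*(N + j²) = 5*N + 5*j²)
-210*E(15, c(-2)) = -210*(5*(-2)² + 5*15²) = -210*(5*4 + 5*225) = -210*(20 + 1125) = -210*1145 = -240450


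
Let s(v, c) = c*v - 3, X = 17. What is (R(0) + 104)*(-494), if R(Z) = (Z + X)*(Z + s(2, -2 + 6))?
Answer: -93366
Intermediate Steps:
s(v, c) = -3 + c*v
R(Z) = (5 + Z)*(17 + Z) (R(Z) = (Z + 17)*(Z + (-3 + (-2 + 6)*2)) = (17 + Z)*(Z + (-3 + 4*2)) = (17 + Z)*(Z + (-3 + 8)) = (17 + Z)*(Z + 5) = (17 + Z)*(5 + Z) = (5 + Z)*(17 + Z))
(R(0) + 104)*(-494) = ((85 + 0**2 + 22*0) + 104)*(-494) = ((85 + 0 + 0) + 104)*(-494) = (85 + 104)*(-494) = 189*(-494) = -93366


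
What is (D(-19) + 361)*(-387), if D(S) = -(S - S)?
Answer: -139707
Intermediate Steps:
D(S) = 0 (D(S) = -1*0 = 0)
(D(-19) + 361)*(-387) = (0 + 361)*(-387) = 361*(-387) = -139707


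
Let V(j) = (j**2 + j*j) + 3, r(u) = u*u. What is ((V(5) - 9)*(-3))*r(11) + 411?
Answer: -15561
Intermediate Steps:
r(u) = u**2
V(j) = 3 + 2*j**2 (V(j) = (j**2 + j**2) + 3 = 2*j**2 + 3 = 3 + 2*j**2)
((V(5) - 9)*(-3))*r(11) + 411 = (((3 + 2*5**2) - 9)*(-3))*11**2 + 411 = (((3 + 2*25) - 9)*(-3))*121 + 411 = (((3 + 50) - 9)*(-3))*121 + 411 = ((53 - 9)*(-3))*121 + 411 = (44*(-3))*121 + 411 = -132*121 + 411 = -15972 + 411 = -15561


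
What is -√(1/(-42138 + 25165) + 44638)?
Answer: -√12859436840129/16973 ≈ -211.28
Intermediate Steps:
-√(1/(-42138 + 25165) + 44638) = -√(1/(-16973) + 44638) = -√(-1/16973 + 44638) = -√(757640773/16973) = -√12859436840129/16973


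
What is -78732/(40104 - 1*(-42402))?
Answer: -13122/13751 ≈ -0.95426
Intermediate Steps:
-78732/(40104 - 1*(-42402)) = -78732/(40104 + 42402) = -78732/82506 = -78732*1/82506 = -13122/13751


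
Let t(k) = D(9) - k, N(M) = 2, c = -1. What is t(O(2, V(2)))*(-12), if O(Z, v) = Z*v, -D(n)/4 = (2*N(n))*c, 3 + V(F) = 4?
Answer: -168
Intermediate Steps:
V(F) = 1 (V(F) = -3 + 4 = 1)
D(n) = 16 (D(n) = -4*2*2*(-1) = -16*(-1) = -4*(-4) = 16)
t(k) = 16 - k
t(O(2, V(2)))*(-12) = (16 - 2)*(-12) = 14*(-12) = -168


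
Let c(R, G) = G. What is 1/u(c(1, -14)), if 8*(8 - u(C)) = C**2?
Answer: -2/33 ≈ -0.060606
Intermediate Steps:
u(C) = 8 - C**2/8
1/u(c(1, -14)) = 1/(8 - 1/8*(-14)**2) = 1/(8 - 1/8*196) = 1/(8 - 49/2) = 1/(-33/2) = -2/33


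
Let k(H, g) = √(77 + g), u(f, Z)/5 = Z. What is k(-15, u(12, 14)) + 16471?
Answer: 16471 + 7*√3 ≈ 16483.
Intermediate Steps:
u(f, Z) = 5*Z
k(-15, u(12, 14)) + 16471 = √(77 + 5*14) + 16471 = √(77 + 70) + 16471 = √147 + 16471 = 7*√3 + 16471 = 16471 + 7*√3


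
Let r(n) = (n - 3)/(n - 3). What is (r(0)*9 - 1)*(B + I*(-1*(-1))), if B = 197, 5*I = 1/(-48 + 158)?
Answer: 433404/275 ≈ 1576.0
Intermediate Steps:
r(n) = 1 (r(n) = (-3 + n)/(-3 + n) = 1)
I = 1/550 (I = 1/(5*(-48 + 158)) = (⅕)/110 = (⅕)*(1/110) = 1/550 ≈ 0.0018182)
(r(0)*9 - 1)*(B + I*(-1*(-1))) = (1*9 - 1)*(197 + (-1*(-1))/550) = (9 - 1)*(197 + (1/550)*1) = 8*(197 + 1/550) = 8*(108351/550) = 433404/275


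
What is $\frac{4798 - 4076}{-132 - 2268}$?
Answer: $- \frac{361}{1200} \approx -0.30083$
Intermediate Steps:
$\frac{4798 - 4076}{-132 - 2268} = \frac{722}{-132 - 2268} = \frac{722}{-2400} = 722 \left(- \frac{1}{2400}\right) = - \frac{361}{1200}$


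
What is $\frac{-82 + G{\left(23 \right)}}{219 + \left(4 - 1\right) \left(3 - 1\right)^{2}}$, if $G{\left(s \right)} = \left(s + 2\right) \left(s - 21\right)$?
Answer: $- \frac{32}{231} \approx -0.13853$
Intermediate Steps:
$G{\left(s \right)} = \left(-21 + s\right) \left(2 + s\right)$ ($G{\left(s \right)} = \left(2 + s\right) \left(-21 + s\right) = \left(-21 + s\right) \left(2 + s\right)$)
$\frac{-82 + G{\left(23 \right)}}{219 + \left(4 - 1\right) \left(3 - 1\right)^{2}} = \frac{-82 - \left(479 - 529\right)}{219 + \left(4 - 1\right) \left(3 - 1\right)^{2}} = \frac{-82 - -50}{219 + 3 \cdot 2^{2}} = \frac{-82 + 50}{219 + 3 \cdot 4} = - \frac{32}{219 + 12} = - \frac{32}{231}$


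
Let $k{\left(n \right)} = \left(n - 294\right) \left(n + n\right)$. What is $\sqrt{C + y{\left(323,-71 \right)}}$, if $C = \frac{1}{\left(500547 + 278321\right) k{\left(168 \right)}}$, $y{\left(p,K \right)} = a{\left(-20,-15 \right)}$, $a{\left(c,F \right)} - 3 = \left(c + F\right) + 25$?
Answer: $\frac{i \sqrt{269666403944256174}}{196274736} \approx 2.6458 i$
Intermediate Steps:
$a{\left(c,F \right)} = 28 + F + c$ ($a{\left(c,F \right)} = 3 + \left(\left(c + F\right) + 25\right) = 3 + \left(\left(F + c\right) + 25\right) = 3 + \left(25 + F + c\right) = 28 + F + c$)
$y{\left(p,K \right)} = -7$ ($y{\left(p,K \right)} = 28 - 15 - 20 = -7$)
$k{\left(n \right)} = 2 n \left(-294 + n\right)$ ($k{\left(n \right)} = \left(-294 + n\right) 2 n = 2 n \left(-294 + n\right)$)
$C = - \frac{1}{32974155648}$ ($C = \frac{1}{\left(500547 + 278321\right) 2 \cdot 168 \left(-294 + 168\right)} = \frac{1}{778868 \cdot 2 \cdot 168 \left(-126\right)} = \frac{1}{778868 \left(-42336\right)} = \frac{1}{778868} \left(- \frac{1}{42336}\right) = - \frac{1}{32974155648} \approx -3.0327 \cdot 10^{-11}$)
$\sqrt{C + y{\left(323,-71 \right)}} = \sqrt{- \frac{1}{32974155648} - 7} = \sqrt{- \frac{230819089537}{32974155648}} = \frac{i \sqrt{269666403944256174}}{196274736}$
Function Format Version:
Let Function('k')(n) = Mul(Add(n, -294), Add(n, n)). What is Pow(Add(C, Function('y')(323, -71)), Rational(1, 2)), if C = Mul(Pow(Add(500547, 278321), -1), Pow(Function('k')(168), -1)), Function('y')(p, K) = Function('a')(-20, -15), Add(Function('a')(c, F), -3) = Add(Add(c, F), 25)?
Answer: Mul(Rational(1, 196274736), I, Pow(269666403944256174, Rational(1, 2))) ≈ Mul(2.6458, I)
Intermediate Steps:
Function('a')(c, F) = Add(28, F, c) (Function('a')(c, F) = Add(3, Add(Add(c, F), 25)) = Add(3, Add(Add(F, c), 25)) = Add(3, Add(25, F, c)) = Add(28, F, c))
Function('y')(p, K) = -7 (Function('y')(p, K) = Add(28, -15, -20) = -7)
Function('k')(n) = Mul(2, n, Add(-294, n)) (Function('k')(n) = Mul(Add(-294, n), Mul(2, n)) = Mul(2, n, Add(-294, n)))
C = Rational(-1, 32974155648) (C = Mul(Pow(Add(500547, 278321), -1), Pow(Mul(2, 168, Add(-294, 168)), -1)) = Mul(Pow(778868, -1), Pow(Mul(2, 168, -126), -1)) = Mul(Rational(1, 778868), Pow(-42336, -1)) = Mul(Rational(1, 778868), Rational(-1, 42336)) = Rational(-1, 32974155648) ≈ -3.0327e-11)
Pow(Add(C, Function('y')(323, -71)), Rational(1, 2)) = Pow(Add(Rational(-1, 32974155648), -7), Rational(1, 2)) = Pow(Rational(-230819089537, 32974155648), Rational(1, 2)) = Mul(Rational(1, 196274736), I, Pow(269666403944256174, Rational(1, 2)))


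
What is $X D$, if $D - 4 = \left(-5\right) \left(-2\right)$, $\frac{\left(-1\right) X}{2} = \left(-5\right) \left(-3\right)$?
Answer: $-420$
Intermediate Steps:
$X = -30$ ($X = - 2 \left(\left(-5\right) \left(-3\right)\right) = \left(-2\right) 15 = -30$)
$D = 14$ ($D = 4 - -10 = 4 + 10 = 14$)
$X D = \left(-30\right) 14 = -420$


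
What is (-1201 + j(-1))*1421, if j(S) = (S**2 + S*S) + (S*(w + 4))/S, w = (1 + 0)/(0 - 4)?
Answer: -6793801/4 ≈ -1.6985e+6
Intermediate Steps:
w = -1/4 (w = 1/(-4) = 1*(-1/4) = -1/4 ≈ -0.25000)
j(S) = 15/4 + 2*S**2 (j(S) = (S**2 + S*S) + (S*(-1/4 + 4))/S = (S**2 + S**2) + (S*(15/4))/S = 2*S**2 + (15*S/4)/S = 2*S**2 + 15/4 = 15/4 + 2*S**2)
(-1201 + j(-1))*1421 = (-1201 + (15/4 + 2*(-1)**2))*1421 = (-1201 + (15/4 + 2*1))*1421 = (-1201 + (15/4 + 2))*1421 = (-1201 + 23/4)*1421 = -4781/4*1421 = -6793801/4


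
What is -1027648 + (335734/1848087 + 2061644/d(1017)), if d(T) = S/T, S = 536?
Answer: 714226818157841/247643658 ≈ 2.8841e+6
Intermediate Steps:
d(T) = 536/T
-1027648 + (335734/1848087 + 2061644/d(1017)) = -1027648 + (335734/1848087 + 2061644/((536/1017))) = -1027648 + (335734*(1/1848087) + 2061644/((536*(1/1017)))) = -1027648 + (335734/1848087 + 2061644/(536/1017)) = -1027648 + (335734/1848087 + 2061644*(1017/536)) = -1027648 + (335734/1848087 + 524172987/134) = -1027648 + 968717328014225/247643658 = 714226818157841/247643658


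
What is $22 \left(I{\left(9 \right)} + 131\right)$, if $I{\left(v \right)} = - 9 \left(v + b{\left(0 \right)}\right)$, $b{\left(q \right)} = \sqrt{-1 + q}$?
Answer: $1100 - 198 i \approx 1100.0 - 198.0 i$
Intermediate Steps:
$I{\left(v \right)} = - 9 i - 9 v$ ($I{\left(v \right)} = - 9 \left(v + \sqrt{-1 + 0}\right) = - 9 \left(v + \sqrt{-1}\right) = - 9 \left(v + i\right) = - 9 \left(i + v\right) = - 9 i - 9 v$)
$22 \left(I{\left(9 \right)} + 131\right) = 22 \left(\left(- 9 i - 81\right) + 131\right) = 22 \left(\left(-81 - 9 i\right) + 131\right) = 22 \left(50 - 9 i\right) = 1100 - 198 i$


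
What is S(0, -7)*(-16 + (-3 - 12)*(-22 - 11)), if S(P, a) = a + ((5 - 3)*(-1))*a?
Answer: 3353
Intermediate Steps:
S(P, a) = -a (S(P, a) = a + (2*(-1))*a = a - 2*a = -a)
S(0, -7)*(-16 + (-3 - 12)*(-22 - 11)) = (-1*(-7))*(-16 + (-3 - 12)*(-22 - 11)) = 7*(-16 - 15*(-33)) = 7*(-16 + 495) = 7*479 = 3353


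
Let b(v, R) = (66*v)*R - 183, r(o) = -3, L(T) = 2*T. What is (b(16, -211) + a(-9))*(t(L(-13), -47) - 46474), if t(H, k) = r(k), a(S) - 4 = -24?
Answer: 10365254063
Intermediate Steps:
a(S) = -20 (a(S) = 4 - 24 = -20)
t(H, k) = -3
b(v, R) = -183 + 66*R*v (b(v, R) = 66*R*v - 183 = -183 + 66*R*v)
(b(16, -211) + a(-9))*(t(L(-13), -47) - 46474) = ((-183 + 66*(-211)*16) - 20)*(-3 - 46474) = ((-183 - 222816) - 20)*(-46477) = (-222999 - 20)*(-46477) = -223019*(-46477) = 10365254063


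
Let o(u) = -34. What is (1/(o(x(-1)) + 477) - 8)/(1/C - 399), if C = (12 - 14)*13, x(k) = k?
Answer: 92118/4596125 ≈ 0.020043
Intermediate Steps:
C = -26 (C = -2*13 = -26)
(1/(o(x(-1)) + 477) - 8)/(1/C - 399) = (1/(-34 + 477) - 8)/(1/(-26) - 399) = (1/443 - 8)/(-1/26 - 399) = (1/443 - 8)/(-10375/26) = -3543/443*(-26/10375) = 92118/4596125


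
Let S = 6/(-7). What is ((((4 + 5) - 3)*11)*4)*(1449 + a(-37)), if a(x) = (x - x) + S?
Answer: 2676168/7 ≈ 3.8231e+5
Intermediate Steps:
S = -6/7 (S = 6*(-⅐) = -6/7 ≈ -0.85714)
a(x) = -6/7 (a(x) = (x - x) - 6/7 = 0 - 6/7 = -6/7)
((((4 + 5) - 3)*11)*4)*(1449 + a(-37)) = ((((4 + 5) - 3)*11)*4)*(1449 - 6/7) = (((9 - 3)*11)*4)*(10137/7) = ((6*11)*4)*(10137/7) = (66*4)*(10137/7) = 264*(10137/7) = 2676168/7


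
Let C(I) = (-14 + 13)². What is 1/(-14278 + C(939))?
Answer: -1/14277 ≈ -7.0043e-5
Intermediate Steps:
C(I) = 1 (C(I) = (-1)² = 1)
1/(-14278 + C(939)) = 1/(-14278 + 1) = 1/(-14277) = -1/14277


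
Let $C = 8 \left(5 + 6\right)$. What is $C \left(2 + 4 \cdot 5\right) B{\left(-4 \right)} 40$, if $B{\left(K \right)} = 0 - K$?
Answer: $309760$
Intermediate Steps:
$B{\left(K \right)} = - K$
$C = 88$ ($C = 8 \cdot 11 = 88$)
$C \left(2 + 4 \cdot 5\right) B{\left(-4 \right)} 40 = 88 \left(2 + 4 \cdot 5\right) \left(\left(-1\right) \left(-4\right)\right) 40 = 88 \left(2 + 20\right) 4 \cdot 40 = 88 \cdot 22 \cdot 4 \cdot 40 = 88 \cdot 88 \cdot 40 = 7744 \cdot 40 = 309760$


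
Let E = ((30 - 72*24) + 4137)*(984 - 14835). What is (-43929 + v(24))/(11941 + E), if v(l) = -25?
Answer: 21977/16885324 ≈ 0.0013015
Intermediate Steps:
E = -33782589 (E = ((30 - 1728) + 4137)*(-13851) = (-1698 + 4137)*(-13851) = 2439*(-13851) = -33782589)
(-43929 + v(24))/(11941 + E) = (-43929 - 25)/(11941 - 33782589) = -43954/(-33770648) = -43954*(-1/33770648) = 21977/16885324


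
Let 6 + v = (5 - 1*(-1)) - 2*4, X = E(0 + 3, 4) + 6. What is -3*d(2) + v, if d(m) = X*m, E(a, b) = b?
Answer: -68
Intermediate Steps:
X = 10 (X = 4 + 6 = 10)
v = -8 (v = -6 + ((5 - 1*(-1)) - 2*4) = -6 + ((5 + 1) - 8) = -6 + (6 - 8) = -6 - 2 = -8)
d(m) = 10*m
-3*d(2) + v = -30*2 - 8 = -3*20 - 8 = -60 - 8 = -68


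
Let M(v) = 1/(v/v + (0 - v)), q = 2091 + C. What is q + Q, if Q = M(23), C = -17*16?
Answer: 40017/22 ≈ 1819.0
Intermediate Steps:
C = -272
q = 1819 (q = 2091 - 272 = 1819)
M(v) = 1/(1 - v)
Q = -1/22 (Q = -1/(-1 + 23) = -1/22 ≈ -0.045455)
q + Q = 1819 - 1/22 = 40017/22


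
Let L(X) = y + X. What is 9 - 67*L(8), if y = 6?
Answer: -929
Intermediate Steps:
L(X) = 6 + X
9 - 67*L(8) = 9 - 67*(6 + 8) = 9 - 67*14 = 9 - 938 = -929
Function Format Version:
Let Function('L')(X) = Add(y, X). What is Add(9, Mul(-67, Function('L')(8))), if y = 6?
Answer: -929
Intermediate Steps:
Function('L')(X) = Add(6, X)
Add(9, Mul(-67, Function('L')(8))) = Add(9, Mul(-67, Add(6, 8))) = Add(9, Mul(-67, 14)) = Add(9, -938) = -929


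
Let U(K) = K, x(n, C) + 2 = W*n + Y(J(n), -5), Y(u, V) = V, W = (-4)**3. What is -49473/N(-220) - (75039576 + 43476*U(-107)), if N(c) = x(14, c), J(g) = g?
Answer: -21186664353/301 ≈ -7.0388e+7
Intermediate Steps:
W = -64
x(n, C) = -7 - 64*n (x(n, C) = -2 + (-64*n - 5) = -2 + (-5 - 64*n) = -7 - 64*n)
N(c) = -903 (N(c) = -7 - 64*14 = -7 - 896 = -903)
-49473/N(-220) - (75039576 + 43476*U(-107)) = -49473/(-903) - 43476/(1/(1726 - 107)) = -49473*(-1/903) - 43476/(1/1619) = 16491/301 - 43476/1/1619 = 16491/301 - 43476*1619 = 16491/301 - 70387644 = -21186664353/301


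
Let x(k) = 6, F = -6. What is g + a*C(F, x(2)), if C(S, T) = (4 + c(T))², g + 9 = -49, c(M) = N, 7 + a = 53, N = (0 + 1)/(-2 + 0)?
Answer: 1011/2 ≈ 505.50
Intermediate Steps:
N = -½ (N = 1/(-2) = 1*(-½) = -½ ≈ -0.50000)
a = 46 (a = -7 + 53 = 46)
c(M) = -½
g = -58 (g = -9 - 49 = -58)
C(S, T) = 49/4 (C(S, T) = (4 - ½)² = (7/2)² = 49/4)
g + a*C(F, x(2)) = -58 + 46*(49/4) = -58 + 1127/2 = 1011/2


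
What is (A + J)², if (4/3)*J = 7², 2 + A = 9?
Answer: 30625/16 ≈ 1914.1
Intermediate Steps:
A = 7 (A = -2 + 9 = 7)
J = 147/4 (J = (¾)*7² = (¾)*49 = 147/4 ≈ 36.750)
(A + J)² = (7 + 147/4)² = (175/4)² = 30625/16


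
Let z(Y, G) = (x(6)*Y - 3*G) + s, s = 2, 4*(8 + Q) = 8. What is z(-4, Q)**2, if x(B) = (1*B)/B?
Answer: 256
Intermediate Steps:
x(B) = 1 (x(B) = B/B = 1)
Q = -6 (Q = -8 + (1/4)*8 = -8 + 2 = -6)
z(Y, G) = 2 + Y - 3*G (z(Y, G) = (1*Y - 3*G) + 2 = (Y - 3*G) + 2 = 2 + Y - 3*G)
z(-4, Q)**2 = (2 - 4 - 3*(-6))**2 = (2 - 4 + 18)**2 = 16**2 = 256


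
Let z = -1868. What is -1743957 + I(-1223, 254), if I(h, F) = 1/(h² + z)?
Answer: -2605229347976/1493861 ≈ -1.7440e+6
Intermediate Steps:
I(h, F) = 1/(-1868 + h²) (I(h, F) = 1/(h² - 1868) = 1/(-1868 + h²))
-1743957 + I(-1223, 254) = -1743957 + 1/(-1868 + (-1223)²) = -1743957 + 1/(-1868 + 1495729) = -1743957 + 1/1493861 = -2605229347976/1493861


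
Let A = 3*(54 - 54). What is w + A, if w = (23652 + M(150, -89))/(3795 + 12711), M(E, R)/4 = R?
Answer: 1664/1179 ≈ 1.4114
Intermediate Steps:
M(E, R) = 4*R
w = 1664/1179 (w = (23652 + 4*(-89))/(3795 + 12711) = (23652 - 356)/16506 = 23296*(1/16506) = 1664/1179 ≈ 1.4114)
A = 0 (A = 3*0 = 0)
w + A = 1664/1179 + 0 = 1664/1179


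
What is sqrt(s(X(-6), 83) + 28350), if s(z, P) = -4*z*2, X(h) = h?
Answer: sqrt(28398) ≈ 168.52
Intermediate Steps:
s(z, P) = -8*z
sqrt(s(X(-6), 83) + 28350) = sqrt(-8*(-6) + 28350) = sqrt(48 + 28350) = sqrt(28398)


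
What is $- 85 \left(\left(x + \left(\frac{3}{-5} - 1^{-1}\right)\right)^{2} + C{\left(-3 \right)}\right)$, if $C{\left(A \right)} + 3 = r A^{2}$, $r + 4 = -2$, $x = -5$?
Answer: $\frac{5712}{5} \approx 1142.4$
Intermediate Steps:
$r = -6$ ($r = -4 - 2 = -6$)
$C{\left(A \right)} = -3 - 6 A^{2}$
$- 85 \left(\left(x + \left(\frac{3}{-5} - 1^{-1}\right)\right)^{2} + C{\left(-3 \right)}\right) = - 85 \left(\left(-5 + \left(\frac{3}{-5} - 1^{-1}\right)\right)^{2} - \left(3 + 6 \left(-3\right)^{2}\right)\right) = - 85 \left(\left(-5 + \left(3 \left(- \frac{1}{5}\right) - 1\right)\right)^{2} - 57\right) = - 85 \left(\left(-5 - \frac{8}{5}\right)^{2} - 57\right) = - 85 \left(\left(- \frac{33}{5}\right)^{2} - 57\right) = - 85 \left(\frac{1089}{25} - 57\right) = \left(-85\right) \left(- \frac{336}{25}\right) = \frac{5712}{5}$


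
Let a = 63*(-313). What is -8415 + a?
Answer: -28134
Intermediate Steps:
a = -19719
-8415 + a = -8415 - 19719 = -28134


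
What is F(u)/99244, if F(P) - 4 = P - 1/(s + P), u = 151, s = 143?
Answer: 45569/29177736 ≈ 0.0015618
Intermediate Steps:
F(P) = 4 + P - 1/(143 + P) (F(P) = 4 + (P - 1/(143 + P)) = 4 + P - 1/(143 + P))
F(u)/99244 = ((571 + 151**2 + 147*151)/(143 + 151))/99244 = ((571 + 22801 + 22197)/294)*(1/99244) = ((1/294)*45569)*(1/99244) = (45569/294)*(1/99244) = 45569/29177736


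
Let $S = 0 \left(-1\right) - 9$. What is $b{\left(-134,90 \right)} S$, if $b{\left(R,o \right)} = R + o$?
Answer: $396$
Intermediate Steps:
$S = -9$ ($S = 0 - 9 = -9$)
$b{\left(-134,90 \right)} S = \left(-134 + 90\right) \left(-9\right) = \left(-44\right) \left(-9\right) = 396$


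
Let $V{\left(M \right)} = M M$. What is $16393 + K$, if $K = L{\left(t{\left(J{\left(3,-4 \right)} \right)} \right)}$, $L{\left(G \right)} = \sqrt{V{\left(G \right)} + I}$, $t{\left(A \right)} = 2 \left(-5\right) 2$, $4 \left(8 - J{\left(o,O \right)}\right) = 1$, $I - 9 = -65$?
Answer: $16393 + 2 \sqrt{86} \approx 16412.0$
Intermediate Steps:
$I = -56$ ($I = 9 - 65 = -56$)
$V{\left(M \right)} = M^{2}$
$J{\left(o,O \right)} = \frac{31}{4}$ ($J{\left(o,O \right)} = 8 - \frac{1}{4} = \frac{31}{4}$)
$t{\left(A \right)} = -20$ ($t{\left(A \right)} = \left(-10\right) 2 = -20$)
$L{\left(G \right)} = \sqrt{-56 + G^{2}}$ ($L{\left(G \right)} = \sqrt{G^{2} - 56} = \sqrt{-56 + G^{2}}$)
$K = 2 \sqrt{86}$ ($K = \sqrt{-56 + \left(-20\right)^{2}} = \sqrt{-56 + 400} = \sqrt{344} = 2 \sqrt{86} \approx 18.547$)
$16393 + K = 16393 + 2 \sqrt{86}$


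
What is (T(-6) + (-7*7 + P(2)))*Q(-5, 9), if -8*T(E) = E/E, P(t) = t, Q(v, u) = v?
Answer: 1885/8 ≈ 235.63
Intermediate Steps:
T(E) = -1/8 (T(E) = -E/(8*E) = -1/8*1 = -1/8)
(T(-6) + (-7*7 + P(2)))*Q(-5, 9) = (-1/8 + (-7*7 + 2))*(-5) = (-1/8 + (-49 + 2))*(-5) = (-1/8 - 47)*(-5) = -377/8*(-5) = 1885/8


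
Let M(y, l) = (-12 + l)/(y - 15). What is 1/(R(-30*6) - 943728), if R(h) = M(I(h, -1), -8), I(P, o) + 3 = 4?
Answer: -7/6606086 ≈ -1.0596e-6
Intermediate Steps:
I(P, o) = 1 (I(P, o) = -3 + 4 = 1)
M(y, l) = (-12 + l)/(-15 + y)
R(h) = 10/7 (R(h) = (-12 - 8)/(-15 + 1) = -20/(-14) = -1/14*(-20) = 10/7)
1/(R(-30*6) - 943728) = 1/(10/7 - 943728) = 1/(-6606086/7) = -7/6606086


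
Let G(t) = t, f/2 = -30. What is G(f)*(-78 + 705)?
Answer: -37620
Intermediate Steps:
f = -60 (f = 2*(-30) = -60)
G(f)*(-78 + 705) = -60*(-78 + 705) = -60*627 = -37620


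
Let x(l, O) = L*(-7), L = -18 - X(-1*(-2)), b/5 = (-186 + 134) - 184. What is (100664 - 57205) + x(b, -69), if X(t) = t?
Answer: 43599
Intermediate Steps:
b = -1180 (b = 5*((-186 + 134) - 184) = 5*(-52 - 184) = 5*(-236) = -1180)
L = -20 (L = -18 - (-1)*(-2) = -18 - 1*2 = -18 - 2 = -20)
x(l, O) = 140 (x(l, O) = -20*(-7) = 140)
(100664 - 57205) + x(b, -69) = (100664 - 57205) + 140 = 43459 + 140 = 43599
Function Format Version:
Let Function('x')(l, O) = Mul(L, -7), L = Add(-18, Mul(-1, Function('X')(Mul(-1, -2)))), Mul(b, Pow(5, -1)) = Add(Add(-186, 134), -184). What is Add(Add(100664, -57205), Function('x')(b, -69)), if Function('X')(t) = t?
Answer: 43599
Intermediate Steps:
b = -1180 (b = Mul(5, Add(Add(-186, 134), -184)) = Mul(5, Add(-52, -184)) = Mul(5, -236) = -1180)
L = -20 (L = Add(-18, Mul(-1, Mul(-1, -2))) = Add(-18, Mul(-1, 2)) = Add(-18, -2) = -20)
Function('x')(l, O) = 140 (Function('x')(l, O) = Mul(-20, -7) = 140)
Add(Add(100664, -57205), Function('x')(b, -69)) = Add(Add(100664, -57205), 140) = Add(43459, 140) = 43599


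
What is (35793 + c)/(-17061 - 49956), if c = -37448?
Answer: 1655/67017 ≈ 0.024695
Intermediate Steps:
(35793 + c)/(-17061 - 49956) = (35793 - 37448)/(-17061 - 49956) = -1655/(-67017) = -1655*(-1/67017) = 1655/67017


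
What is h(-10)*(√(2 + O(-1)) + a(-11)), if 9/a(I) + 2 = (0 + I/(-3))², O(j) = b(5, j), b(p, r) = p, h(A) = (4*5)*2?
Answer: 3240/103 + 40*√7 ≈ 137.29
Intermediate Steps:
h(A) = 40 (h(A) = 20*2 = 40)
O(j) = 5
a(I) = 9/(-2 + I²/9) (a(I) = 9/(-2 + (0 + I/(-3))²) = 9/(-2 + (0 + I*(-⅓))²) = 9/(-2 + (0 - I/3)²) = 9/(-2 + (-I/3)²) = 9/(-2 + I²/9))
h(-10)*(√(2 + O(-1)) + a(-11)) = 40*(√(2 + 5) + 81/(-18 + (-11)²)) = 40*(√7 + 81/(-18 + 121)) = 40*(√7 + 81/103) = 40*(81/103 + √7) = 3240/103 + 40*√7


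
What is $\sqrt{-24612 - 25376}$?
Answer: $2 i \sqrt{12497} \approx 223.58 i$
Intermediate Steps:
$\sqrt{-24612 - 25376} = \sqrt{-49988} = 2 i \sqrt{12497}$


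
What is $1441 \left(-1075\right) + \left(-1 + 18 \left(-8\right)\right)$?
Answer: $-1549220$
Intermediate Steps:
$1441 \left(-1075\right) + \left(-1 + 18 \left(-8\right)\right) = -1549075 - 145 = -1549220$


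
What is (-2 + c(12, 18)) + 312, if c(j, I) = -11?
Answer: 299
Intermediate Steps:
(-2 + c(12, 18)) + 312 = (-2 - 11) + 312 = -13 + 312 = 299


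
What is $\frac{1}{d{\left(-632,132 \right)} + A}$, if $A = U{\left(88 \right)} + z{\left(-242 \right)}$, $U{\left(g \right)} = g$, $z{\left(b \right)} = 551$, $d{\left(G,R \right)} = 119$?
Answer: $\frac{1}{758} \approx 0.0013193$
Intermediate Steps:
$A = 639$ ($A = 88 + 551 = 639$)
$\frac{1}{d{\left(-632,132 \right)} + A} = \frac{1}{119 + 639} = \frac{1}{758}$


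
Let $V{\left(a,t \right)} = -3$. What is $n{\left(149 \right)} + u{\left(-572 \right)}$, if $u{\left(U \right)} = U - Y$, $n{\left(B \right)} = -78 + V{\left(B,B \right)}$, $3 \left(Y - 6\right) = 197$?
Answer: $- \frac{2174}{3} \approx -724.67$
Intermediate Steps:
$Y = \frac{215}{3}$ ($Y = 6 + \frac{1}{3} \cdot 197 = 6 + \frac{197}{3} = \frac{215}{3} \approx 71.667$)
$n{\left(B \right)} = -81$ ($n{\left(B \right)} = -78 - 3 = -81$)
$u{\left(U \right)} = - \frac{215}{3} + U$ ($u{\left(U \right)} = U - \frac{215}{3} = - \frac{215}{3} + U$)
$n{\left(149 \right)} + u{\left(-572 \right)} = -81 - \frac{1931}{3} = - \frac{2174}{3}$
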